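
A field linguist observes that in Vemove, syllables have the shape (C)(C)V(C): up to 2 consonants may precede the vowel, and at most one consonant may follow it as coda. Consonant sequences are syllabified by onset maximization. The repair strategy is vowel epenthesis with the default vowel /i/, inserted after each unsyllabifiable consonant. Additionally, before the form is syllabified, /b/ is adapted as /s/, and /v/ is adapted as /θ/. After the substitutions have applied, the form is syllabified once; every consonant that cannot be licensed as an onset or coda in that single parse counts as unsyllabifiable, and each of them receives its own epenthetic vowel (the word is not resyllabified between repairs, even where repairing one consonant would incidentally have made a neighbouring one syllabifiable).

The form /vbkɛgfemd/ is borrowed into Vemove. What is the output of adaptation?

θiskɛgfemdi

Substitution: /v/ → /θ/, /b/ → /s/, giving /θskɛgfemd/.
Under (C)(C)V(C), the unsyllabifiable consonants are /θ/, /d/ (at most one coda consonant is licensed; onsets may contain at most 2 consonants).
Inserting the epenthetic vowel yields /θ/ → /θi/, /d/ → /di/.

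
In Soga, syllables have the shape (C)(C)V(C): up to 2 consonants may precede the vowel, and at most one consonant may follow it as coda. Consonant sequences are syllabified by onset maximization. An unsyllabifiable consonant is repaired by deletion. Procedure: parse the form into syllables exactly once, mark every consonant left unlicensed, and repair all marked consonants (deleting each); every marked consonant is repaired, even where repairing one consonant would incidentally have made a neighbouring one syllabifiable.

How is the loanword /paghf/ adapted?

pag

Syllabifying with onset maximization leaves /h/, /f/ stranded (at most one coda consonant is licensed; onsets may contain at most 2 consonants).
Deleting the stranded consonants removes /h/, /f/.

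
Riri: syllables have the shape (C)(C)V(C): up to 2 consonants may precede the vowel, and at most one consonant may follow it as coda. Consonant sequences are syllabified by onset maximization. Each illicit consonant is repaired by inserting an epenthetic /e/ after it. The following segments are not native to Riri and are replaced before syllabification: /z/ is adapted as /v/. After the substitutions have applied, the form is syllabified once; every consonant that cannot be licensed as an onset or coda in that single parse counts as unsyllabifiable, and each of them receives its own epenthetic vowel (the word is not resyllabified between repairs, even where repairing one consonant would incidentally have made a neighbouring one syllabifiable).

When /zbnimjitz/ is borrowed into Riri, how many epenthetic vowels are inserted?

After substitution the input is /vbnimjitv/.
The unsyllabifiable consonants are /v/, /v/; each receives one epenthetic vowel.

2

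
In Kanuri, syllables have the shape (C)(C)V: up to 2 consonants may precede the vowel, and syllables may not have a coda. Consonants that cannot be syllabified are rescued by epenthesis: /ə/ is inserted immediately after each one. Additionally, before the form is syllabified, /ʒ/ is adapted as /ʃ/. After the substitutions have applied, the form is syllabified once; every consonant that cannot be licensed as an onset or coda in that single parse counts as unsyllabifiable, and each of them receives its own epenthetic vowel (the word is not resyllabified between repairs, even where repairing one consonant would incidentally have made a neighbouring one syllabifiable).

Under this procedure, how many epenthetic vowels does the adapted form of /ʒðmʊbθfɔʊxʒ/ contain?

4

After substitution the input is /ʃðmʊbθfɔʊxʃ/.
The unsyllabifiable consonants are /ʃ/, /b/, /x/, /ʃ/; each receives one epenthetic vowel.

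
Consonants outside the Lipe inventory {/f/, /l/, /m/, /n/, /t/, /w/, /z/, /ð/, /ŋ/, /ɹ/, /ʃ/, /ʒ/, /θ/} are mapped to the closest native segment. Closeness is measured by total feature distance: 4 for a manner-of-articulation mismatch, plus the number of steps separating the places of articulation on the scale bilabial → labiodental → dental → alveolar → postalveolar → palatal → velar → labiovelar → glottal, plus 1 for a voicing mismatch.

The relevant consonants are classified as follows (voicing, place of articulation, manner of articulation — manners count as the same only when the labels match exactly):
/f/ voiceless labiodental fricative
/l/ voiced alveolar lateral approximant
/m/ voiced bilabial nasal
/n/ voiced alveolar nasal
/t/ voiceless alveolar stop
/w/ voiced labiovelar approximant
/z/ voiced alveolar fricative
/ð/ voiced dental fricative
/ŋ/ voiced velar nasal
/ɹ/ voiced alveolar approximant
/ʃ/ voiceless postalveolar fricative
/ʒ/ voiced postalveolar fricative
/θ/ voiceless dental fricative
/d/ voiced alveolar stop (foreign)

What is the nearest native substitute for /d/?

/t/ is closest: same manner (stop), place distance 0 (alveolar→alveolar), voicing differs (+1); total 1. Next closest is /l/ at distance 4.

t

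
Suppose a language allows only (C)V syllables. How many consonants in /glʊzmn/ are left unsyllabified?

The consonants /g/, /z/, /m/, /n/ cannot be parsed into a legal (C)V syllable (no codas are permitted; onsets are limited to one consonant).

4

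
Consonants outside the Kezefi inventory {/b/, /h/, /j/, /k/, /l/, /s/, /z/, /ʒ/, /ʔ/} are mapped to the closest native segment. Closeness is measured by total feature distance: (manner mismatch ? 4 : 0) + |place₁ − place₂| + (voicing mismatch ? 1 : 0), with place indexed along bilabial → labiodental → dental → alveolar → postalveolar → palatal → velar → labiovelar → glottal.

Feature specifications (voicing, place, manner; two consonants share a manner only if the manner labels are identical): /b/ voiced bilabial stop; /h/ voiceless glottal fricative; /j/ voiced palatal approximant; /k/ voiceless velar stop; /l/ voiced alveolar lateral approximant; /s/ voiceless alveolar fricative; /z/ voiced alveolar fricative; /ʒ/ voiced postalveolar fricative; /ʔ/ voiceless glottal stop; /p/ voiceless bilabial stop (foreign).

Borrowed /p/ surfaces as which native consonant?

b

/b/ is closest: same manner (stop), place distance 0 (bilabial→bilabial), voicing differs (+1); total 1. Next closest is /k/ at distance 6.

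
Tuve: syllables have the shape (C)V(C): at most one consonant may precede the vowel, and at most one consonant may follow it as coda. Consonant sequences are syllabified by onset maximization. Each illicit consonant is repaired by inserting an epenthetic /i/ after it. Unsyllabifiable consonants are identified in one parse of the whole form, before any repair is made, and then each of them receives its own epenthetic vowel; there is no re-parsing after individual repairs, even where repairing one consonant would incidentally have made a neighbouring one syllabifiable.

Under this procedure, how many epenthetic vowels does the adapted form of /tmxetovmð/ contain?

The unsyllabifiable consonants are /t/, /m/, /m/, /ð/; each receives one epenthetic vowel.

4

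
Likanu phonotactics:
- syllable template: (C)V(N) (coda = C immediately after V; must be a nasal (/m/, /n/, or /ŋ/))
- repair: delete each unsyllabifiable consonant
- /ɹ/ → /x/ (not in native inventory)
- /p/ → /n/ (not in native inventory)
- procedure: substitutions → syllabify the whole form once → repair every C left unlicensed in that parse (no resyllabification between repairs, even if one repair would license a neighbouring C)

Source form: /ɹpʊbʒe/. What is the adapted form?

nʊʒe

Substitution: /ɹ/ → /x/, /p/ → /n/, giving /xnʊbʒe/.
Under (C)V(N), the unsyllabifiable consonants are /x/, /b/ (only a nasal (/m/, /n/, or /ŋ/) is licensed in coda position; onsets are limited to one consonant).
Deletion applies to /x/, /b/.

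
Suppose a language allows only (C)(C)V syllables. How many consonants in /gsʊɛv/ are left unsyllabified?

Under (C)(C)V, the unsyllabifiable consonants are /v/ (no codas are permitted; onsets may contain at most 2 consonants).

1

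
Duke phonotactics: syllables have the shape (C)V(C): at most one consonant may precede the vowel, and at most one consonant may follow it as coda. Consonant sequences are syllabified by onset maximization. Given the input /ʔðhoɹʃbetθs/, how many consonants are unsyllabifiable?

The consonants /ʔ/, /ð/, /ʃ/, /θ/, /s/ cannot be parsed into a legal (C)V(C) syllable (at most one coda consonant is licensed; onsets are limited to one consonant).

5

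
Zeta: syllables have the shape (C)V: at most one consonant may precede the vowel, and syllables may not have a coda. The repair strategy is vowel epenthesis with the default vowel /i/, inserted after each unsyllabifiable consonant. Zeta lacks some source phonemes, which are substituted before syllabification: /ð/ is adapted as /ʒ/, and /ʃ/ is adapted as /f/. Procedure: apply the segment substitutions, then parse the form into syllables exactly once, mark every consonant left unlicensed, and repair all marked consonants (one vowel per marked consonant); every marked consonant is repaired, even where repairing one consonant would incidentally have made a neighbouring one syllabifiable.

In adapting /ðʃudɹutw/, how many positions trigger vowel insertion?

4

After substitution the input is /ʒfudɹutw/.
The unsyllabifiable consonants are /ʒ/, /d/, /t/, /w/; each receives one epenthetic vowel.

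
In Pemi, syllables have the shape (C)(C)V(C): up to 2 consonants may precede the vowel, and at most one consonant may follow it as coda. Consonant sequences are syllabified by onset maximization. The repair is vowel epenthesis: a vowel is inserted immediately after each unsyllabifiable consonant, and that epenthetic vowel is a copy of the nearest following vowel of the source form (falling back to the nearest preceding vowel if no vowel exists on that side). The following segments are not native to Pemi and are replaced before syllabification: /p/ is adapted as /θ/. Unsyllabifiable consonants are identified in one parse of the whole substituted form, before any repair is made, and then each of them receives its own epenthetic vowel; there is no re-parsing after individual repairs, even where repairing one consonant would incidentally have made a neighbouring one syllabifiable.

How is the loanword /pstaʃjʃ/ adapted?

Substitution: /p/ → /θ/, giving /θstaʃjʃ/.
The consonants /θ/, /j/, /ʃ/ cannot be parsed into a legal (C)(C)V(C) syllable (at most one coda consonant is licensed; onsets may contain at most 2 consonants).
Inserting the epenthetic vowel yields /θ/ → /θa/, /j/ → /ja/, /ʃ/ → /ʃa/.

θastaʃjaʃa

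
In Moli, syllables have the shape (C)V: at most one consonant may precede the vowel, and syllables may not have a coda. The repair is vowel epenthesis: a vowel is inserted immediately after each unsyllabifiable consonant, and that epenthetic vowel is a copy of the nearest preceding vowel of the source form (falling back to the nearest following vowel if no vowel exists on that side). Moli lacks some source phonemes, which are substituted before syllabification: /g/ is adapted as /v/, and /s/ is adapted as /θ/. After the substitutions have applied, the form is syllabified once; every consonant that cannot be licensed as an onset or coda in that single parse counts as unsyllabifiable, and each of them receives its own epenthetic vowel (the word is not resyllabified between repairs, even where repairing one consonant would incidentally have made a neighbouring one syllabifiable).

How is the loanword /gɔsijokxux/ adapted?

Substitution: /g/ → /v/, /s/ → /θ/, giving /vɔθijokxux/.
The consonants /k/, /x/ cannot be parsed into a legal (C)V syllable (no codas are permitted; onsets are limited to one consonant).
Inserting the epenthetic vowel yields /k/ → /ko/, /x/ → /xu/.

vɔθijokoxuxu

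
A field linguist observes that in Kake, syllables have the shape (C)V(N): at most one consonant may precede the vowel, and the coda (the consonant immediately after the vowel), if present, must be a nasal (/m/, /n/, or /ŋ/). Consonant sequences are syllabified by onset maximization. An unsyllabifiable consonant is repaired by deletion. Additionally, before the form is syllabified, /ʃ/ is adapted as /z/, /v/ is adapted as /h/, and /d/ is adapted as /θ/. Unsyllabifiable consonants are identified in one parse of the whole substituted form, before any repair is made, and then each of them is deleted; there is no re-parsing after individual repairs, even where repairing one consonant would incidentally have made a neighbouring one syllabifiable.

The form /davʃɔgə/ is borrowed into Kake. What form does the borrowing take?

Substitution: /d/ → /θ/, /v/ → /h/, /ʃ/ → /z/, giving /θahzɔgə/.
The consonants /h/ cannot be parsed into a legal (C)V(N) syllable (only a nasal (/m/, /n/, or /ŋ/) is licensed in coda position; onsets are limited to one consonant).
Each unlicensed consonant is deleted: /h/.

θazɔgə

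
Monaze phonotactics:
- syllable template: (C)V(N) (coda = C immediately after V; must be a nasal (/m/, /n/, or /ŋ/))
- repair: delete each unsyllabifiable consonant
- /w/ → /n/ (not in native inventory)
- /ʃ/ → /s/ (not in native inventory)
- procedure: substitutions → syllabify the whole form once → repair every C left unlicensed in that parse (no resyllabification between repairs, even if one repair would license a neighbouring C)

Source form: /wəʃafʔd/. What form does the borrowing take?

nəsa

Substitution: /w/ → /n/, /ʃ/ → /s/, giving /nəsafʔd/.
Syllabifying with onset maximization leaves /f/, /ʔ/, /d/ stranded (only a nasal (/m/, /n/, or /ŋ/) is licensed in coda position; onsets are limited to one consonant).
Each unlicensed consonant is deleted: /f/, /ʔ/, /d/.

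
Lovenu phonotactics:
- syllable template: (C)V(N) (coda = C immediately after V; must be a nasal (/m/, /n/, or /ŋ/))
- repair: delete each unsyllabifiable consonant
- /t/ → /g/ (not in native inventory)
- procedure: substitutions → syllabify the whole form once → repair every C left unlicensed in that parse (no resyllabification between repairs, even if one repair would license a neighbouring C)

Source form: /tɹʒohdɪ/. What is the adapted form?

ʒodɪ

Substitution: /t/ → /g/, giving /gɹʒohdɪ/.
Under (C)V(N), the unsyllabifiable consonants are /g/, /ɹ/, /h/ (only a nasal (/m/, /n/, or /ŋ/) is licensed in coda position; onsets are limited to one consonant).
Deleting the stranded consonants removes /g/, /ɹ/, /h/.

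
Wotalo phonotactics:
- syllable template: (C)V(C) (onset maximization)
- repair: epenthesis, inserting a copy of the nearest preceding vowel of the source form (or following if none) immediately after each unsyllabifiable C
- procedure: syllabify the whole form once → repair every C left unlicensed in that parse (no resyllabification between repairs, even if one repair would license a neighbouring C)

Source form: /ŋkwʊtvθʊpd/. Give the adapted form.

Under (C)V(C), the unsyllabifiable consonants are /ŋ/, /k/, /v/, /d/ (at most one coda consonant is licensed; onsets are limited to one consonant).
Inserting the epenthetic vowel yields /ŋ/ → /ŋʊ/, /k/ → /kʊ/, /v/ → /vʊ/, /d/ → /dʊ/.

ŋʊkʊwʊtvʊθʊpdʊ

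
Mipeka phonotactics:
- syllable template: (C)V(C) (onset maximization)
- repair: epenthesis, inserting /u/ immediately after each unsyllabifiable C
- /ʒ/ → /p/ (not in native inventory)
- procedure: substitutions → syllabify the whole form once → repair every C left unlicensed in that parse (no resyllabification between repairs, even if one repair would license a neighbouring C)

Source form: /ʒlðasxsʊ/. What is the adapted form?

Substitution: /ʒ/ → /p/, giving /plðasxsʊ/.
The consonants /p/, /l/, /x/ cannot be parsed into a legal (C)V(C) syllable (at most one coda consonant is licensed; onsets are limited to one consonant).
Each unlicensed consonant becomes the onset of a new syllable: /p/ → /pu/, /l/ → /lu/, /x/ → /xu/.

puluðasxusʊ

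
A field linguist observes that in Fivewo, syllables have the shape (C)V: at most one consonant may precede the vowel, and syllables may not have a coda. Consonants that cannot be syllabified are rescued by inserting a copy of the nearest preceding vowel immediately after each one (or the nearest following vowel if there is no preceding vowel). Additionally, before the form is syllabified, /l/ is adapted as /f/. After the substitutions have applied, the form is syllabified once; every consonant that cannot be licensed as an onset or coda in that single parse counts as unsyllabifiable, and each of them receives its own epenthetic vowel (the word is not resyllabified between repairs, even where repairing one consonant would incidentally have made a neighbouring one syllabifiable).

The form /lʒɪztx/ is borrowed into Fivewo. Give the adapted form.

Substitution: /l/ → /f/, giving /fʒɪztx/.
The consonants /f/, /z/, /t/, /x/ cannot be parsed into a legal (C)V syllable (no codas are permitted; onsets are limited to one consonant).
Each unlicensed consonant becomes the onset of a new syllable: /f/ → /fɪ/, /z/ → /zɪ/, /t/ → /tɪ/, /x/ → /xɪ/.

fɪʒɪzɪtɪxɪ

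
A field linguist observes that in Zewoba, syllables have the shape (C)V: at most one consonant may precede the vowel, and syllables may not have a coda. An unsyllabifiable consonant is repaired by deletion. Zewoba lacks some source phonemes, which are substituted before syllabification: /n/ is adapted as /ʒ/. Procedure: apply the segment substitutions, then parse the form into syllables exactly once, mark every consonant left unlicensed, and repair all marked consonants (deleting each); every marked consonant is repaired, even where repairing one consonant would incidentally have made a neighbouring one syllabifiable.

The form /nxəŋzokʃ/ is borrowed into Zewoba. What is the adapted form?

Substitution: /n/ → /ʒ/, giving /ʒxəŋzokʃ/.
Under (C)V, the unsyllabifiable consonants are /ʒ/, /ŋ/, /k/, /ʃ/ (no codas are permitted; onsets are limited to one consonant).
Each unlicensed consonant is deleted: /ʒ/, /ŋ/, /k/, /ʃ/.

xəzo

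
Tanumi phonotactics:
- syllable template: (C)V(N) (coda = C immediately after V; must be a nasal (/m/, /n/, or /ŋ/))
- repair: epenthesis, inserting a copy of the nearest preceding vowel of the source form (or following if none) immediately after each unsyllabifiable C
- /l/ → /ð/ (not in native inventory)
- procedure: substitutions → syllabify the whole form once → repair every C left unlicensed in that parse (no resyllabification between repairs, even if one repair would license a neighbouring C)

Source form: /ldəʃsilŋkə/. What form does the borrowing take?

Substitution: /l/ → /ð/, giving /ðdəʃsiðŋkə/.
Syllabifying with onset maximization leaves /ð/, /ʃ/, /ð/, /ŋ/ stranded (only a nasal (/m/, /n/, or /ŋ/) is licensed in coda position; onsets are limited to one consonant).
Each unlicensed consonant becomes the onset of a new syllable: /ð/ → /ðə/, /ʃ/ → /ʃə/, /ð/ → /ði/, /ŋ/ → /ŋi/.

ðədəʃəsiðiŋikə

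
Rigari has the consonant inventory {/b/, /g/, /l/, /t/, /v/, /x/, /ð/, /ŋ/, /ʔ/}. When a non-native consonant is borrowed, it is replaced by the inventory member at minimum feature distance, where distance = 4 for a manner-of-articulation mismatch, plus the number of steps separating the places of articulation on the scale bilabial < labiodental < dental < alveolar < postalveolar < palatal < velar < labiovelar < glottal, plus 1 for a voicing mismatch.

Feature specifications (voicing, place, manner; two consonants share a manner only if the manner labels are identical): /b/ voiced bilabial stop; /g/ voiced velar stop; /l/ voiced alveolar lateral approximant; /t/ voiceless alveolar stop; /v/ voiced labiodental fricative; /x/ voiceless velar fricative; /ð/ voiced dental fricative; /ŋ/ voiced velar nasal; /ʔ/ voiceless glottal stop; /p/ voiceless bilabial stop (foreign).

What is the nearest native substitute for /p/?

b

/b/ is closest: same manner (stop), place distance 0 (bilabial→bilabial), voicing differs (+1); total 1. Next closest is /t/ at distance 3.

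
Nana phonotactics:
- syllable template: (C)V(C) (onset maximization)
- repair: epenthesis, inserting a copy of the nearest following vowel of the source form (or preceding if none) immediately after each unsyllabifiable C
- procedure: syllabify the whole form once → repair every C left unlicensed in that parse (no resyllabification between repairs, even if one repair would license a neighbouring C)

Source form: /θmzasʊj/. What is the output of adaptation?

θamazasʊj

The consonants /θ/, /m/ cannot be parsed into a legal (C)V(C) syllable (at most one coda consonant is licensed; onsets are limited to one consonant).
Inserting the epenthetic vowel yields /θ/ → /θa/, /m/ → /ma/.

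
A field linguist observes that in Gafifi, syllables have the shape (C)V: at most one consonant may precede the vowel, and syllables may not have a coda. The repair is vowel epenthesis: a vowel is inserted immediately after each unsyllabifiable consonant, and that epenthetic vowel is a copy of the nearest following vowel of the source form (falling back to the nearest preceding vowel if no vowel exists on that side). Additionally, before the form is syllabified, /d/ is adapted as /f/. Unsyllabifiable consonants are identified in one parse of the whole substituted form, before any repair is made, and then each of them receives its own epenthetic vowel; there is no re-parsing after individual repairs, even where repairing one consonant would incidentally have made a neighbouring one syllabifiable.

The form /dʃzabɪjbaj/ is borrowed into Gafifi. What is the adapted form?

Substitution: /d/ → /f/, giving /fʃzabɪjbaj/.
Syllabifying with onset maximization leaves /f/, /ʃ/, /j/, /j/ stranded (no codas are permitted; onsets are limited to one consonant).
Each unlicensed consonant becomes the onset of a new syllable: /f/ → /fa/, /ʃ/ → /ʃa/, /j/ → /ja/, /j/ → /ja/.

faʃazabɪjabaja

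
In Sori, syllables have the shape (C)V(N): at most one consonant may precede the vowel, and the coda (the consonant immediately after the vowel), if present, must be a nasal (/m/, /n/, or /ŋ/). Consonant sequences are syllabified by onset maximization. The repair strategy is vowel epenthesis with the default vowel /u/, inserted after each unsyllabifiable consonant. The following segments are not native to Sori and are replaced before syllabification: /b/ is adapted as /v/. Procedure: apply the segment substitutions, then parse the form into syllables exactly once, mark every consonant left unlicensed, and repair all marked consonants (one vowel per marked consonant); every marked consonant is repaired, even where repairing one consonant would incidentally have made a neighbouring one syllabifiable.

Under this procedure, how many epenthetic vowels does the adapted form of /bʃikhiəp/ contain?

3

After substitution the input is /vʃikhiəp/.
The unsyllabifiable consonants are /v/, /k/, /p/; each receives one epenthetic vowel.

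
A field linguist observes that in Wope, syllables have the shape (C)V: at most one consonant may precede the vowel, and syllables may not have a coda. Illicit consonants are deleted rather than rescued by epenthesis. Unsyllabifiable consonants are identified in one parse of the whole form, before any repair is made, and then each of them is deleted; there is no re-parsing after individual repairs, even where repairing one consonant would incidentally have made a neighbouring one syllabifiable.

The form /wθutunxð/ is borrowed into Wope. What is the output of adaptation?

Under (C)V, the unsyllabifiable consonants are /w/, /n/, /x/, /ð/ (no codas are permitted; onsets are limited to one consonant).
Each unlicensed consonant is deleted: /w/, /n/, /x/, /ð/.

θutu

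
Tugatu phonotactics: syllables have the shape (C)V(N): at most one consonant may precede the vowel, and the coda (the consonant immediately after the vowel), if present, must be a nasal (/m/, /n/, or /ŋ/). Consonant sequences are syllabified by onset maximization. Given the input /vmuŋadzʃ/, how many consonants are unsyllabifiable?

4

The consonants /v/, /d/, /z/, /ʃ/ cannot be parsed into a legal (C)V(N) syllable (only a nasal (/m/, /n/, or /ŋ/) is licensed in coda position; onsets are limited to one consonant).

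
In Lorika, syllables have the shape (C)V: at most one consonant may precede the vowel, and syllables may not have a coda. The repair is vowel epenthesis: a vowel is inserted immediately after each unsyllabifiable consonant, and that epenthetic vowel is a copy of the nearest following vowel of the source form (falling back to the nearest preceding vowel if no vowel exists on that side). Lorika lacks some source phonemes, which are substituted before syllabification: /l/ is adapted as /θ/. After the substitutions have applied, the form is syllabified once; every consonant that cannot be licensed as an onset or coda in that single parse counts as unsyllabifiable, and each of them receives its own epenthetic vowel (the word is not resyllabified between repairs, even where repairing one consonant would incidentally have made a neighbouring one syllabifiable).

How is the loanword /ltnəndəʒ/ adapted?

Substitution: /l/ → /θ/, giving /θtnəndəʒ/.
Under (C)V, the unsyllabifiable consonants are /θ/, /t/, /n/, /ʒ/ (no codas are permitted; onsets are limited to one consonant).
Epenthesis after each stranded consonant: /θ/ → /θə/, /t/ → /tə/, /n/ → /nə/, /ʒ/ → /ʒə/.

θətənənədəʒə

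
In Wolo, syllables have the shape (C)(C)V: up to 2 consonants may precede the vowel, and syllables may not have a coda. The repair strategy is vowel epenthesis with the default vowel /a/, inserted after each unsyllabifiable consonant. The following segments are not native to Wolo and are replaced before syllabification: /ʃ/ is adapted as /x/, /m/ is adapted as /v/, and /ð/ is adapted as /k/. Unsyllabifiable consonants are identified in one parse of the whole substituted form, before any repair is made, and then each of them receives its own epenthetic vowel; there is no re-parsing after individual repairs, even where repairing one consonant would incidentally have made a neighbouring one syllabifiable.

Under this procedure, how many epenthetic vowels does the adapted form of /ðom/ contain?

1

After substitution the input is /kov/.
The unsyllabifiable consonants are /v/; each receives one epenthetic vowel.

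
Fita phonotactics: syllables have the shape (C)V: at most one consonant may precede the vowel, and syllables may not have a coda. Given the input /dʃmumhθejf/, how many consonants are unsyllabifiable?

6

Under (C)V, the unsyllabifiable consonants are /d/, /ʃ/, /m/, /h/, /j/, /f/ (no codas are permitted; onsets are limited to one consonant).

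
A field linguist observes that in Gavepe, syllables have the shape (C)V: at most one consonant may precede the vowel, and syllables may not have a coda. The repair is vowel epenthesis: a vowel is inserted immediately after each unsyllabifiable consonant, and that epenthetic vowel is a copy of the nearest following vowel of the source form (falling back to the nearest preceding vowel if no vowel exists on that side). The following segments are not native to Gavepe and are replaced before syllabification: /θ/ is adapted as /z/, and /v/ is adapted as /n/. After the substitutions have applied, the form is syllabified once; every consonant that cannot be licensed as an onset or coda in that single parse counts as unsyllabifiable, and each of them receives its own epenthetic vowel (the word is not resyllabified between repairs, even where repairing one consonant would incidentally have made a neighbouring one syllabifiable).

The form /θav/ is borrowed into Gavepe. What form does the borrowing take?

zana

Substitution: /θ/ → /z/, /v/ → /n/, giving /zan/.
Syllabifying with onset maximization leaves /n/ stranded (no codas are permitted; onsets are limited to one consonant).
Inserting the epenthetic vowel yields /n/ → /na/.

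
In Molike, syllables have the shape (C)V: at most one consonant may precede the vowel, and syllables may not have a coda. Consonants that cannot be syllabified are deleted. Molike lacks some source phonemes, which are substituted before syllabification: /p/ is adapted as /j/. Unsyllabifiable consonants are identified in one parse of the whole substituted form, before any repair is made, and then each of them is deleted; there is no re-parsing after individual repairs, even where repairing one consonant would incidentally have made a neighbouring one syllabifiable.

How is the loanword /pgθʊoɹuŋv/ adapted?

θʊoɹu

Substitution: /p/ → /j/, giving /jgθʊoɹuŋv/.
Syllabifying with onset maximization leaves /j/, /g/, /ŋ/, /v/ stranded (no codas are permitted; onsets are limited to one consonant).
Each unlicensed consonant is deleted: /j/, /g/, /ŋ/, /v/.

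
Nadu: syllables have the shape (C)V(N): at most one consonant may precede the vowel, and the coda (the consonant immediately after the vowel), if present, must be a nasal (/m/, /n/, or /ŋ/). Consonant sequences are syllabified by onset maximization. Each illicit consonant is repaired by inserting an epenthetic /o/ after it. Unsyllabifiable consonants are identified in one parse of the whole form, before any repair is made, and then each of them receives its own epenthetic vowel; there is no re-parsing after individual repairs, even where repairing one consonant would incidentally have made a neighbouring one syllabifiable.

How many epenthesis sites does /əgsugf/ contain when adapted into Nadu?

3

The unsyllabifiable consonants are /g/, /g/, /f/; each receives one epenthetic vowel.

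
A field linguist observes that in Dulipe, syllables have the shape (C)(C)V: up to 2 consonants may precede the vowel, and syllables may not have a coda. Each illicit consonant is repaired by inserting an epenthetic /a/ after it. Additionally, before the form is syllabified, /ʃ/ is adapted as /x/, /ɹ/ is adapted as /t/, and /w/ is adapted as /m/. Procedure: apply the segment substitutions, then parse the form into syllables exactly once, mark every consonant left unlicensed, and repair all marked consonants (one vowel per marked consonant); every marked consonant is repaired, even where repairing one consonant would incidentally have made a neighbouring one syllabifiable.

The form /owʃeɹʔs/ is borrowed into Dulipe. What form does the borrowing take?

omxetaʔasa

Substitution: /w/ → /m/, /ʃ/ → /x/, /ɹ/ → /t/, giving /omxetʔs/.
Under (C)(C)V, the unsyllabifiable consonants are /t/, /ʔ/, /s/ (no codas are permitted; onsets may contain at most 2 consonants).
Epenthesis after each stranded consonant: /t/ → /ta/, /ʔ/ → /ʔa/, /s/ → /sa/.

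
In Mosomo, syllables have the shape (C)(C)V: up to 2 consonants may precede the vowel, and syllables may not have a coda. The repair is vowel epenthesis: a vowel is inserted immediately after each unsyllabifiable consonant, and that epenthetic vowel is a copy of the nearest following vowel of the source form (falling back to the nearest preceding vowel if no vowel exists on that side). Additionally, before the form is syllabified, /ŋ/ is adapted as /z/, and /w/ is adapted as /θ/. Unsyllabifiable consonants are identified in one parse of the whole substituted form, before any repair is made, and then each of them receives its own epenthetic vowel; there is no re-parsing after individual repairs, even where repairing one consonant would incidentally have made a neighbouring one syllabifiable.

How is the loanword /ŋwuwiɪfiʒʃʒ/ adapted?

zθuθiɪfiʒiʃiʒi

Substitution: /ŋ/ → /z/, /w/ → /θ/, giving /zθuθiɪfiʒʃʒ/.
The consonants /ʒ/, /ʃ/, /ʒ/ cannot be parsed into a legal (C)(C)V syllable (no codas are permitted; onsets may contain at most 2 consonants).
Epenthesis after each stranded consonant: /ʒ/ → /ʒi/, /ʃ/ → /ʃi/, /ʒ/ → /ʒi/.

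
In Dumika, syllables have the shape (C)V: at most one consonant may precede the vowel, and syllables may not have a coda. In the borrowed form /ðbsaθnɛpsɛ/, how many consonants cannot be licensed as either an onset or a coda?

4

Syllabifying with onset maximization leaves /ð/, /b/, /θ/, /p/ stranded (no codas are permitted; onsets are limited to one consonant).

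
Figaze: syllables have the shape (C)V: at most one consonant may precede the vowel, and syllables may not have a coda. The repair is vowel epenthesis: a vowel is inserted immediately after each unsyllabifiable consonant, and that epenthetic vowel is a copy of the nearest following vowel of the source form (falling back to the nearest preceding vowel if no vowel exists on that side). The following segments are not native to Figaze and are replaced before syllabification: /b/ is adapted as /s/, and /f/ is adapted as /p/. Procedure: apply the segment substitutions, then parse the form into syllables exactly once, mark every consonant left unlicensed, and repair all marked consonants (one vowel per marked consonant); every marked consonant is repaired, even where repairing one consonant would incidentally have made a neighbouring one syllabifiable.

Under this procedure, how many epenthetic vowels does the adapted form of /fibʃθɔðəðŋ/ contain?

After substitution the input is /pisʃθɔðəðŋ/.
The unsyllabifiable consonants are /s/, /ʃ/, /ð/, /ŋ/; each receives one epenthetic vowel.

4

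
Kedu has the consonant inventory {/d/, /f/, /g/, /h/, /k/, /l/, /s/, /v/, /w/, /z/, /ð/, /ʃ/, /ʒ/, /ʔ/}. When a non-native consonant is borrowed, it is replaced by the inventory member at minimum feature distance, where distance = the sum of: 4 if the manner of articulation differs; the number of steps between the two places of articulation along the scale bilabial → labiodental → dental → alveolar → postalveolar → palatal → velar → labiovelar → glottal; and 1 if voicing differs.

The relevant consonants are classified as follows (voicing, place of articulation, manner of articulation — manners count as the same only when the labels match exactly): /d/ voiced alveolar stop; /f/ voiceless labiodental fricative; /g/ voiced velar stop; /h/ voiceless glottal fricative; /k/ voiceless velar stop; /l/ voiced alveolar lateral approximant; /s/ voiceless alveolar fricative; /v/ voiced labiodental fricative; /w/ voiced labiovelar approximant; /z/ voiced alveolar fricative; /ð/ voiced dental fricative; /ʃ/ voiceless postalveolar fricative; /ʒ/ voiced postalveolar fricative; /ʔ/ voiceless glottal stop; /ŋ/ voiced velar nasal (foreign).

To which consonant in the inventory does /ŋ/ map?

g

/g/ is closest: manner differs (nasal→stop, +4), place distance 0 (velar→velar), same voicing; total 4. Next closest is /k/ at distance 5.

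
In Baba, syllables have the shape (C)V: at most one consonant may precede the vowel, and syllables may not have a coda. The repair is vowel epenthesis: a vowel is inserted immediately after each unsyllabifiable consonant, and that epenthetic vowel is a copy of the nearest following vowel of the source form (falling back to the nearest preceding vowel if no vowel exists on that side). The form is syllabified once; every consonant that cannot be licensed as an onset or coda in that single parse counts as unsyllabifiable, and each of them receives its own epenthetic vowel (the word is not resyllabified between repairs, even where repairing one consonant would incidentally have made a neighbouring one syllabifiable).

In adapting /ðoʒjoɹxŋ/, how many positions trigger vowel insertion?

4

The unsyllabifiable consonants are /ʒ/, /ɹ/, /x/, /ŋ/; each receives one epenthetic vowel.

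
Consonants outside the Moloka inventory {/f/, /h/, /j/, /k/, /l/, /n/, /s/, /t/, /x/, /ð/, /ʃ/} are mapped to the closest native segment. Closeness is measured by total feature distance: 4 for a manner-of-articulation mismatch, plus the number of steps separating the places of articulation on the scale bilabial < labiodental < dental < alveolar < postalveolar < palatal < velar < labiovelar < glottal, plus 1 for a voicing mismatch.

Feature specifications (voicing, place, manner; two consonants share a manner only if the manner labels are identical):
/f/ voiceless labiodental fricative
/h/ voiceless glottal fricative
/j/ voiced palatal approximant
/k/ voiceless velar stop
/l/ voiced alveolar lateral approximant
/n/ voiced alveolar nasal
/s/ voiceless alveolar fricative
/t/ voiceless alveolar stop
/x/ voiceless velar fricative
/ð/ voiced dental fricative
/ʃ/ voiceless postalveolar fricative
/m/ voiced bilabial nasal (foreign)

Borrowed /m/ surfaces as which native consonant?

n

/n/ is closest: same manner (nasal), place distance 3 (bilabial→alveolar), same voicing; total 3. Next closest is /f/ at distance 6.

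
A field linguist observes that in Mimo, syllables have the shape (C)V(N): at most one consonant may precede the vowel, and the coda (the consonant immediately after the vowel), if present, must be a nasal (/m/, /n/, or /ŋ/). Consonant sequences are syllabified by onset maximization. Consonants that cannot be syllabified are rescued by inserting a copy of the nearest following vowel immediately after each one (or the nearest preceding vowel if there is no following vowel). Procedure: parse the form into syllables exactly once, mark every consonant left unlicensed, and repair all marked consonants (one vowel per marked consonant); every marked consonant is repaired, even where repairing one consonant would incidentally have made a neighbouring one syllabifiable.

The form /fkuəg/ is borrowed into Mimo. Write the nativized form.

fukuəgə

Under (C)V(N), the unsyllabifiable consonants are /f/, /g/ (only a nasal (/m/, /n/, or /ŋ/) is licensed in coda position; onsets are limited to one consonant).
Epenthesis after each stranded consonant: /f/ → /fu/, /g/ → /gə/.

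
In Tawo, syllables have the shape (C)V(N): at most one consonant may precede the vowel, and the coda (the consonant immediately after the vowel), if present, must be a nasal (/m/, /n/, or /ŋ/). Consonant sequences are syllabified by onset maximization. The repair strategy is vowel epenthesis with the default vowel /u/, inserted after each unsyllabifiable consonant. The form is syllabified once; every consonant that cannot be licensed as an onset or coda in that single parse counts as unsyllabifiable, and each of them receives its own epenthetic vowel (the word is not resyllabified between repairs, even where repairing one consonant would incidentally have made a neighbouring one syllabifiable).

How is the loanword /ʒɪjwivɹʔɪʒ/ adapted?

ʒɪjuwivuɹuʔɪʒu

Syllabifying with onset maximization leaves /j/, /v/, /ɹ/, /ʒ/ stranded (only a nasal (/m/, /n/, or /ŋ/) is licensed in coda position; onsets are limited to one consonant).
Epenthesis after each stranded consonant: /j/ → /ju/, /v/ → /vu/, /ɹ/ → /ɹu/, /ʒ/ → /ʒu/.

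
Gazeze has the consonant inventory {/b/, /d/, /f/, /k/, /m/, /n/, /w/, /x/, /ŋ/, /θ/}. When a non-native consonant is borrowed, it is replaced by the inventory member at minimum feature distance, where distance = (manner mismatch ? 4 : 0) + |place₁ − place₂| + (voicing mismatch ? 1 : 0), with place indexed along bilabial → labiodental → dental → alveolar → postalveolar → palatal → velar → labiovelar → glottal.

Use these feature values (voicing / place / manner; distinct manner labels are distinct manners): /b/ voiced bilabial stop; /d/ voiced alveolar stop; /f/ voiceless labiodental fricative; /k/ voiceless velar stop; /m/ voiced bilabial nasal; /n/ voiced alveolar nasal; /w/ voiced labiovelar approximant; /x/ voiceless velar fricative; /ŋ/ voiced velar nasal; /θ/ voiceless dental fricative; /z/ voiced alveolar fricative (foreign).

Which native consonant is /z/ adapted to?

/θ/ is closest: same manner (fricative), place distance 1 (alveolar→dental), voicing differs (+1); total 2. Next closest is /f/ at distance 3.

θ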